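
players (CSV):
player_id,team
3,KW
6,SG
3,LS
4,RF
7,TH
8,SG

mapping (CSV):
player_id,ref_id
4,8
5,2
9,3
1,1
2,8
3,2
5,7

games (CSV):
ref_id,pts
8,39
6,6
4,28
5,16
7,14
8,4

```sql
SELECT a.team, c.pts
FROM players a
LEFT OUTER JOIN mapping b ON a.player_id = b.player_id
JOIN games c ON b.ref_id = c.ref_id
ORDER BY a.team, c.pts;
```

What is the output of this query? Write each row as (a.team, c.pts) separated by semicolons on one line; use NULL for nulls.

(RF, 4); (RF, 39)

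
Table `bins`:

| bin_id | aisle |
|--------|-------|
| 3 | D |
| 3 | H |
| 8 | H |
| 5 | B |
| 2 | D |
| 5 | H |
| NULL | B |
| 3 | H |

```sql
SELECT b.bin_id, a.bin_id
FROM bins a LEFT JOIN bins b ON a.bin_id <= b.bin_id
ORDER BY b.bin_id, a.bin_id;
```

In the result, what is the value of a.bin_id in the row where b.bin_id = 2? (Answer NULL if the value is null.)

2

LEFT JOIN keeps every row from `bins a`; unmatched rows get NULL for `bins b`'s columns.
Matching on a.bin_id <= b.bin_id. A NULL in a compared column never satisfies the condition.
- a (bin_id=3) pairs with 6 row(s) of b.
- a (bin_id=3) pairs with 6 row(s) of b.
- a (bin_id=8) pairs with 1 row(s) of b.
- a (bin_id=5) pairs with 3 row(s) of b.
- a (bin_id=2) pairs with 7 row(s) of b.
- a (bin_id=5) pairs with 3 row(s) of b.
- a (bin_id=NULL) has no partner → padded with NULL.
- a (bin_id=3) pairs with 6 row(s) of b.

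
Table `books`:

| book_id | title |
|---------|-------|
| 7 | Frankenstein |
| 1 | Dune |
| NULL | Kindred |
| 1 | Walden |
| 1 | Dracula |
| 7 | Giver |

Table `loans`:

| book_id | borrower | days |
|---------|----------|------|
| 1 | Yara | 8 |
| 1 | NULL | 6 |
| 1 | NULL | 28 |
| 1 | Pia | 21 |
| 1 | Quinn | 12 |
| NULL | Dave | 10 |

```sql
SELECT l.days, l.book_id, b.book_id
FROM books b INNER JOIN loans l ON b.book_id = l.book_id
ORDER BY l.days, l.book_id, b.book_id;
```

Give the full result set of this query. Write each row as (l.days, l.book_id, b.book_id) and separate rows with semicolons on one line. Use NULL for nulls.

(6, 1, 1); (6, 1, 1); (6, 1, 1); (8, 1, 1); (8, 1, 1); (8, 1, 1); (12, 1, 1); (12, 1, 1); (12, 1, 1); (21, 1, 1); (21, 1, 1); (21, 1, 1); (28, 1, 1); (28, 1, 1); (28, 1, 1)

INNER JOIN keeps only pairs where the ON condition holds.
Matching on b.book_id = l.book_id. A NULL in a compared column never satisfies the condition.
Matched pairs: 15.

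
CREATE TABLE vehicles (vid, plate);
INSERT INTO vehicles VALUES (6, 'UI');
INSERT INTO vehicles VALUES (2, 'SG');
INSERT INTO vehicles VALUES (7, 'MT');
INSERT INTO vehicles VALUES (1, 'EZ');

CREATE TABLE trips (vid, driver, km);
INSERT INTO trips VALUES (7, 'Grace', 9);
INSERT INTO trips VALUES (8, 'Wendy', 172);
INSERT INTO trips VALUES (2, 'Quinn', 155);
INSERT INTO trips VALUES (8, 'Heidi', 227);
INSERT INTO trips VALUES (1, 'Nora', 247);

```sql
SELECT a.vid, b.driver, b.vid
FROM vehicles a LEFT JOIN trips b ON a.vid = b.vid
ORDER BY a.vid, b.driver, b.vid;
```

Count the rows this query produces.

4

LEFT JOIN keeps every row from `vehicles`; unmatched rows get NULL for `trips`'s columns.
Matching on a.vid = b.vid.
- vid=6: no b row matches, row kept with b columns NULL.
- vid=2: 1 matching b row(s), so 1 row(s) emitted.
- vid=7: 1 matching b row(s), so 1 row(s) emitted.
- vid=1: 1 matching b row(s), so 1 row(s) emitted.
Total: 3 matched + 1 padded = 4 rows.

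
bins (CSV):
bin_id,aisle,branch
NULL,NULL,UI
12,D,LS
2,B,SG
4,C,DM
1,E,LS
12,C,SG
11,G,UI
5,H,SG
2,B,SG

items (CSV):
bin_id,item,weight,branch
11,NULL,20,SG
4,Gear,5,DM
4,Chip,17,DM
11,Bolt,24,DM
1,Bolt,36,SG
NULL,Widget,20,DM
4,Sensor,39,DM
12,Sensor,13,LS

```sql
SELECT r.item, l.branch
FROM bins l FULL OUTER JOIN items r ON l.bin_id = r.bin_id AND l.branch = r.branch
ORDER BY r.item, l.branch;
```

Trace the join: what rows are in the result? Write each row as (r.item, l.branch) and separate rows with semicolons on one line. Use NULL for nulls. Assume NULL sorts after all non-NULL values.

(Bolt, NULL); (Bolt, NULL); (Chip, DM); (Gear, DM); (Sensor, DM); (Sensor, LS); (Widget, NULL); (NULL, LS); (NULL, SG); (NULL, SG); (NULL, SG); (NULL, SG); (NULL, UI); (NULL, UI); (NULL, NULL)

FULL OUTER JOIN keeps every row from both sides; unmatched rows get NULL for the other side's columns.
Matching on l.bin_id = r.bin_id AND l.branch = r.branch. A NULL in a compared column never satisfies the condition.
- l (bin_id=NULL, branch=UI) has no partner → padded with NULL.
- l (bin_id=12, branch=LS) pairs with 1 row(s) of r.
- l (bin_id=2, branch=SG) has no partner → padded with NULL.
- l (bin_id=4, branch=DM) pairs with 3 row(s) of r.
- l (bin_id=1, branch=LS) has no partner → padded with NULL.
- l (bin_id=12, branch=SG) has no partner → padded with NULL.
- l (bin_id=11, branch=UI) has no partner → padded with NULL.
- l (bin_id=5, branch=SG) has no partner → padded with NULL.
- l (bin_id=2, branch=SG) has no partner → padded with NULL.
- 4 r row(s) had no l match → kept, l columns NULL.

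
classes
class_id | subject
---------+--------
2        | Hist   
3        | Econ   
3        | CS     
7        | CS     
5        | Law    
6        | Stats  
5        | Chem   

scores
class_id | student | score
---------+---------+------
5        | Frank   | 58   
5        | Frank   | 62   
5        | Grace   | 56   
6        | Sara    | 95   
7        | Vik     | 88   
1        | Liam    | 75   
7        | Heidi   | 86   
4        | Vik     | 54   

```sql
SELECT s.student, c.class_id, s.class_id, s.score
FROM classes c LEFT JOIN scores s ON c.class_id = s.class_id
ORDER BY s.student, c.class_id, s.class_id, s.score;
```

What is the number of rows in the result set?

12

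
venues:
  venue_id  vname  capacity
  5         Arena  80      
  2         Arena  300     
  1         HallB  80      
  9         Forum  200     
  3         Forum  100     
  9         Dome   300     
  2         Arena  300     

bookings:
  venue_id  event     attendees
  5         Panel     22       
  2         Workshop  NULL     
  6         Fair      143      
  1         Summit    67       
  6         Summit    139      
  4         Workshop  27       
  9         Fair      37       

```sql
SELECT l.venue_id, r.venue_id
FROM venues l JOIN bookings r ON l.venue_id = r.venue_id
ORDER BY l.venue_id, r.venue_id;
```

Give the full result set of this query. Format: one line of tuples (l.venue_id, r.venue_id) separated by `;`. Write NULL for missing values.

(1, 1); (2, 2); (2, 2); (5, 5); (9, 9); (9, 9)

INNER JOIN keeps only pairs where the ON condition holds.
Matching on l.venue_id = r.venue_id.
Matched pairs: 6.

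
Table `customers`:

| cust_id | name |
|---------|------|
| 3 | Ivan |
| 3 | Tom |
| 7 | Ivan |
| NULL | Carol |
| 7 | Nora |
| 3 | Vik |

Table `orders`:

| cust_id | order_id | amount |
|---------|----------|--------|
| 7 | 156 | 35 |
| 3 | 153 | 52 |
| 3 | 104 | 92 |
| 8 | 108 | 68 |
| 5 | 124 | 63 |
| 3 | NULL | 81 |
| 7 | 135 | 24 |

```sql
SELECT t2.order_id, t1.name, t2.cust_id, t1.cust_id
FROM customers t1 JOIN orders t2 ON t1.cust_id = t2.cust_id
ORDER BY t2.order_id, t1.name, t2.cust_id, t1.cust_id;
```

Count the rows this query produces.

13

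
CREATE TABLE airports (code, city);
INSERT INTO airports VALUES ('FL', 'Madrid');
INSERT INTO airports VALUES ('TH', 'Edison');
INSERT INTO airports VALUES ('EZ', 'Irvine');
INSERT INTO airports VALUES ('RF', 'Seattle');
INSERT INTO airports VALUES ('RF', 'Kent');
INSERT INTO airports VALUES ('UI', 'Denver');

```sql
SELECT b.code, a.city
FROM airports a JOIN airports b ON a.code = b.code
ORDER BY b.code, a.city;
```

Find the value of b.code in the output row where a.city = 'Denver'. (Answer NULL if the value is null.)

UI

INNER JOIN keeps only pairs where the ON condition holds.
Matching on a.code = b.code.
Matched pairs: 8.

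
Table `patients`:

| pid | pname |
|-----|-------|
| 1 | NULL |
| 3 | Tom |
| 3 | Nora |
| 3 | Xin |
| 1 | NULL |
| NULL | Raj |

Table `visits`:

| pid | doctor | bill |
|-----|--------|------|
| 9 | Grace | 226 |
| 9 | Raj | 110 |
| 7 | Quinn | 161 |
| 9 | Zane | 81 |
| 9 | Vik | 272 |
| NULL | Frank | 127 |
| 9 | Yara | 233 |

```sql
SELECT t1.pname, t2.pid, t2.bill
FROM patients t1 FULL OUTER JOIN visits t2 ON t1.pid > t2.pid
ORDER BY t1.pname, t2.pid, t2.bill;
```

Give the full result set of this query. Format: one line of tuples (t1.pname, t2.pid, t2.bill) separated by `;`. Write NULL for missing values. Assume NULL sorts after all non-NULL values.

(Nora, NULL, NULL); (Raj, NULL, NULL); (Tom, NULL, NULL); (Xin, NULL, NULL); (NULL, 7, 161); (NULL, 9, 81); (NULL, 9, 110); (NULL, 9, 226); (NULL, 9, 233); (NULL, 9, 272); (NULL, NULL, 127); (NULL, NULL, NULL); (NULL, NULL, NULL)

FULL OUTER JOIN keeps every row from both sides; unmatched rows get NULL for the other side's columns.
Matching on t1.pid > t2.pid. A NULL in a compared column never satisfies the condition.
- pid=1: no t2 row matches, row kept with t2 columns NULL.
- pid=3: no t2 row matches, row kept with t2 columns NULL.
- pid=3: no t2 row matches, row kept with t2 columns NULL.
- pid=3: no t2 row matches, row kept with t2 columns NULL.
- pid=1: no t2 row matches, row kept with t2 columns NULL.
- pid=NULL: no t2 row matches, row kept with t2 columns NULL.
- plus 7 unmatched t2 row(s), each kept with NULL t1 columns.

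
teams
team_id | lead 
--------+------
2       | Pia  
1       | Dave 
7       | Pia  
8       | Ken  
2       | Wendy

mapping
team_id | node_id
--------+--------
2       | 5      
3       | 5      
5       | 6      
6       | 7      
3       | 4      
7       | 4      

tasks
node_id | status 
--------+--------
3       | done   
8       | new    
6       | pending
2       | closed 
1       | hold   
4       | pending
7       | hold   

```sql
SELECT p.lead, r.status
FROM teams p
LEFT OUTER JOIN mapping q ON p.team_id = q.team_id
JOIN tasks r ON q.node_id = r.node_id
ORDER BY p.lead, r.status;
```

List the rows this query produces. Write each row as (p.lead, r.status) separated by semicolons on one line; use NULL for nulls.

(Pia, pending)

Evaluate left to right. First `teams p LEFT JOIN mapping q` on team_id: 5 row(s).
Then INNER JOIN `tasks r` on node_id: keep only rows whose q.node_id appears in r.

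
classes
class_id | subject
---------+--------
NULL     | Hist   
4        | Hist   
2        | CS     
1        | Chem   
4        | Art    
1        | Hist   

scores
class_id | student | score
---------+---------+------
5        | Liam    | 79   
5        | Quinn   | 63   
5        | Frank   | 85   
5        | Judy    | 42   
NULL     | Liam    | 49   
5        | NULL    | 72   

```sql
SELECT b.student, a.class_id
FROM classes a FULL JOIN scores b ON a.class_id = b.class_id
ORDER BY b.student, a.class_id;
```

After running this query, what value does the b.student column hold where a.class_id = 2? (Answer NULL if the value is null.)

NULL

FULL OUTER JOIN keeps every row from both sides; unmatched rows get NULL for the other side's columns.
Matching on a.class_id = b.class_id. A NULL in a compared column never satisfies the condition.
- class_id=NULL: no b row matches, row kept with b columns NULL.
- class_id=4: no b row matches, row kept with b columns NULL.
- class_id=2: no b row matches, row kept with b columns NULL.
- class_id=1: no b row matches, row kept with b columns NULL.
- class_id=4: no b row matches, row kept with b columns NULL.
- class_id=1: no b row matches, row kept with b columns NULL.
- 6 row(s) from b found no a partner → padded with NULL.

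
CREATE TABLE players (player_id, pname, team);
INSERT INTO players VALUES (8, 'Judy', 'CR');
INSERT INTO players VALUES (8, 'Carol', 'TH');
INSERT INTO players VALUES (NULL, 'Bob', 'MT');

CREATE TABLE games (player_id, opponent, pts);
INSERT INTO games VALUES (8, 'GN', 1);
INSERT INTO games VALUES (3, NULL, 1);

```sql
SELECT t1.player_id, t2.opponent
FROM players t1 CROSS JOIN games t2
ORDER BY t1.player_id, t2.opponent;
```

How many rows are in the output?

6

CROSS JOIN pairs every row of `players` with every row of `games`: 3 × 2 = 6 rows.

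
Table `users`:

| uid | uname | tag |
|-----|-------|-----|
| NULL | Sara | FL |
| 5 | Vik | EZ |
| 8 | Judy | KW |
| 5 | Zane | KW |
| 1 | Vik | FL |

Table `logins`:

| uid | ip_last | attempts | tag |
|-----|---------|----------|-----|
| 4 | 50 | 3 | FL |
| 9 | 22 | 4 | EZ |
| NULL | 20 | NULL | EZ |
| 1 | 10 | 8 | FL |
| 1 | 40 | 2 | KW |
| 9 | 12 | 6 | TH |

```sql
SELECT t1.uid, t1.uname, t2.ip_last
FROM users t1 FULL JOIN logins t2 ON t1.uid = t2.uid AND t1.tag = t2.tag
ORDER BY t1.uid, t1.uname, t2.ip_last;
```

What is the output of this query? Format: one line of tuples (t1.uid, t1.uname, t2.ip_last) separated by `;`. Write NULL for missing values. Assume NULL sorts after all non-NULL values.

(1, Vik, 10); (5, Vik, NULL); (5, Zane, NULL); (8, Judy, NULL); (NULL, Sara, NULL); (NULL, NULL, 12); (NULL, NULL, 20); (NULL, NULL, 22); (NULL, NULL, 40); (NULL, NULL, 50)

FULL OUTER JOIN keeps every row from both sides; unmatched rows get NULL for the other side's columns.
Matching on t1.uid = t2.uid AND t1.tag = t2.tag. A NULL in a compared column never satisfies the condition.
Matched pairs: 1; unmatched t1 rows kept: 4; unmatched t2 rows kept: 5.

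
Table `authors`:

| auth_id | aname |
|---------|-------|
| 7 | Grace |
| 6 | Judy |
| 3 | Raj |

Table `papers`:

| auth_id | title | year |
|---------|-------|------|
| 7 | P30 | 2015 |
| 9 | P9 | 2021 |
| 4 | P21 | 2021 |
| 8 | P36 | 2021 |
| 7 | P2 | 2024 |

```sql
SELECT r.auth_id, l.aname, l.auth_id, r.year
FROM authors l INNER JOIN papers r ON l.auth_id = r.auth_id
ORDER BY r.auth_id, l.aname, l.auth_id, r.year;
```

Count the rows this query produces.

INNER JOIN keeps only pairs where the ON condition holds.
Matching on l.auth_id = r.auth_id.
- l row (auth_id=7): matches 2 r row(s) → 2 output row(s).
- l row (auth_id=6): no match → dropped.
- l row (auth_id=3): no match → dropped.
Total: 2 rows.

2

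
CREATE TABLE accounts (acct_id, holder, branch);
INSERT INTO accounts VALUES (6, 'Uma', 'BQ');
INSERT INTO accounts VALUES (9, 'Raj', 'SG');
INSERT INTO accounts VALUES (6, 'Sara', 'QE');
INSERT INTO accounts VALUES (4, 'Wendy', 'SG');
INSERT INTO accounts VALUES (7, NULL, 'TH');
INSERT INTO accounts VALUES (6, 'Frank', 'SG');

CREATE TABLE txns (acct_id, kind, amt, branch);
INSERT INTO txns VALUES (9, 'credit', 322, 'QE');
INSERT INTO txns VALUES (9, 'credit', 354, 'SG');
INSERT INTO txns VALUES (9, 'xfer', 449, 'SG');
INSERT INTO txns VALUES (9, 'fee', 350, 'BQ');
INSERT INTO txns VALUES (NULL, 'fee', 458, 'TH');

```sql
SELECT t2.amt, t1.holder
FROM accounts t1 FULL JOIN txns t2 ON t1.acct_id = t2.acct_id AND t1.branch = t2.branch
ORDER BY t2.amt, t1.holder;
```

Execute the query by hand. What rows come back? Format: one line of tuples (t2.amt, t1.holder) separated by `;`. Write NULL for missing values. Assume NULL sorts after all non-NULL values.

(322, NULL); (350, NULL); (354, Raj); (449, Raj); (458, NULL); (NULL, Frank); (NULL, Sara); (NULL, Uma); (NULL, Wendy); (NULL, NULL)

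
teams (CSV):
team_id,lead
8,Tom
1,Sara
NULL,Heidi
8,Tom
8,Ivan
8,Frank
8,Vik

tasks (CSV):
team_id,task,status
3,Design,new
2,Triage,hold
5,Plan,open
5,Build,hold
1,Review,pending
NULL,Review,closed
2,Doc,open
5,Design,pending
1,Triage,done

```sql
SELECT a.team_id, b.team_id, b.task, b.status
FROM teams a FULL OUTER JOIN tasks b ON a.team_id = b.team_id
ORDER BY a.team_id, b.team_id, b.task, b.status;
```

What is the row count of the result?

15

FULL OUTER JOIN keeps every row from both sides; unmatched rows get NULL for the other side's columns.
Matching on a.team_id = b.team_id. A NULL in a compared column never satisfies the condition.
- a[0] team_id=8 → no match; kept with NULLs on the b side.
- a[1] team_id=1 → 2 match(es) in b → 2 row(s).
- a[2] team_id=NULL → no match; kept with NULLs on the b side.
- a[3] team_id=8 → no match; kept with NULLs on the b side.
- a[4] team_id=8 → no match; kept with NULLs on the b side.
- a[5] team_id=8 → no match; kept with NULLs on the b side.
- a[6] team_id=8 → no match; kept with NULLs on the b side.
- 7 b row(s) had no a match → kept, a columns NULL.
Total: 2 matched + 13 padded = 15 rows.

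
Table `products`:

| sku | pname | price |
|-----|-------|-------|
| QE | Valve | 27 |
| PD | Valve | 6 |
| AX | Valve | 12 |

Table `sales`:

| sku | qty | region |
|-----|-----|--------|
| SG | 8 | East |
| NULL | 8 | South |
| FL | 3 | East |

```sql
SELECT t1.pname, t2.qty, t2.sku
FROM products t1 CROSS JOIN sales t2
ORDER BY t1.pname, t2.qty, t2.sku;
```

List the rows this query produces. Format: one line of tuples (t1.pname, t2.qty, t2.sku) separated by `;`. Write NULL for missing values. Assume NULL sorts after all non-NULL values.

CROSS JOIN pairs every row of `products` with every row of `sales`: 3 × 3 = 9 rows.

(Valve, 3, FL); (Valve, 3, FL); (Valve, 3, FL); (Valve, 8, SG); (Valve, 8, SG); (Valve, 8, SG); (Valve, 8, NULL); (Valve, 8, NULL); (Valve, 8, NULL)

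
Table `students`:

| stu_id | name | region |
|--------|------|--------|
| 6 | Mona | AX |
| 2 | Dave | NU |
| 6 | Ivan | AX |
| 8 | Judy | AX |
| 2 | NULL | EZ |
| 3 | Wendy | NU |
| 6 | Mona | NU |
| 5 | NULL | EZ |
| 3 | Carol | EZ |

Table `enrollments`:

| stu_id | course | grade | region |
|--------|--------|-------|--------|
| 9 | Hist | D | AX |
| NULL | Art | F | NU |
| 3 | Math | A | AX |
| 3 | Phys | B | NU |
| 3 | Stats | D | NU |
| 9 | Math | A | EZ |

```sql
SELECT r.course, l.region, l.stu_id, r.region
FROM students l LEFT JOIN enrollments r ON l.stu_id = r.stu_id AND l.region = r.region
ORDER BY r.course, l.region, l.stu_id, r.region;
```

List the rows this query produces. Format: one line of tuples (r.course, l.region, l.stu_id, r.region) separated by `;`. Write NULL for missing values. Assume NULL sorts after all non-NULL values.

(Phys, NU, 3, NU); (Stats, NU, 3, NU); (NULL, AX, 6, NULL); (NULL, AX, 6, NULL); (NULL, AX, 8, NULL); (NULL, EZ, 2, NULL); (NULL, EZ, 3, NULL); (NULL, EZ, 5, NULL); (NULL, NU, 2, NULL); (NULL, NU, 6, NULL)

LEFT JOIN keeps every row from `students`; unmatched rows get NULL for `enrollments`'s columns.
Matching on l.stu_id = r.stu_id AND l.region = r.region. A NULL in a compared column never satisfies the condition.
- stu_id=6, region=AX: no r row matches, row kept with r columns NULL.
- stu_id=2, region=NU: no r row matches, row kept with r columns NULL.
- stu_id=6, region=AX: no r row matches, row kept with r columns NULL.
- stu_id=8, region=AX: no r row matches, row kept with r columns NULL.
- stu_id=2, region=EZ: no r row matches, row kept with r columns NULL.
- stu_id=3, region=NU: 2 matching r row(s), so 2 row(s) emitted.
- stu_id=6, region=NU: no r row matches, row kept with r columns NULL.
- stu_id=5, region=EZ: no r row matches, row kept with r columns NULL.
- stu_id=3, region=EZ: no r row matches, row kept with r columns NULL.
After projecting and ordering:
r.course | l.region | l.stu_id | r.region
Phys | NU | 3 | NU
Stats | NU | 3 | NU
NULL | AX | 6 | NULL
NULL | AX | 6 | NULL
NULL | AX | 8 | NULL
NULL | EZ | 2 | NULL
NULL | EZ | 3 | NULL
NULL | EZ | 5 | NULL
NULL | NU | 2 | NULL
NULL | NU | 6 | NULL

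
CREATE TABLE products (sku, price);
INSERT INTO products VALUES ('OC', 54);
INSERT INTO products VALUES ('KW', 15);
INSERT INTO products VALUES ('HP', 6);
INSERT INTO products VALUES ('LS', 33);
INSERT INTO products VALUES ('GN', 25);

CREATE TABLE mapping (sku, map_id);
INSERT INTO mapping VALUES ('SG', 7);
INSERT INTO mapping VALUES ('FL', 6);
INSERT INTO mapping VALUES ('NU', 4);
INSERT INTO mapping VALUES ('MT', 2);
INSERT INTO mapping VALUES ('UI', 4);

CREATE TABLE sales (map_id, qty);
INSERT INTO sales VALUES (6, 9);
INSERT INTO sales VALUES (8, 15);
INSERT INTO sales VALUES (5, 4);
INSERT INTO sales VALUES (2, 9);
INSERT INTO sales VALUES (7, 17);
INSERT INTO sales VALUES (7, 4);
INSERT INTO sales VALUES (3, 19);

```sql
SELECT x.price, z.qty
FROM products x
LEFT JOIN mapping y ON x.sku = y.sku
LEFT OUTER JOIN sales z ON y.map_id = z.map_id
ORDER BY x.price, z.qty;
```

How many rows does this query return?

Step 1 — x LEFT JOIN y on sku → 5 row(s).
Then LEFT JOIN `sales z` on map_id: each of those 5 rows is kept; rows whose y.map_id has no match in z get NULL for z's columns.
Result: 5 row(s).

5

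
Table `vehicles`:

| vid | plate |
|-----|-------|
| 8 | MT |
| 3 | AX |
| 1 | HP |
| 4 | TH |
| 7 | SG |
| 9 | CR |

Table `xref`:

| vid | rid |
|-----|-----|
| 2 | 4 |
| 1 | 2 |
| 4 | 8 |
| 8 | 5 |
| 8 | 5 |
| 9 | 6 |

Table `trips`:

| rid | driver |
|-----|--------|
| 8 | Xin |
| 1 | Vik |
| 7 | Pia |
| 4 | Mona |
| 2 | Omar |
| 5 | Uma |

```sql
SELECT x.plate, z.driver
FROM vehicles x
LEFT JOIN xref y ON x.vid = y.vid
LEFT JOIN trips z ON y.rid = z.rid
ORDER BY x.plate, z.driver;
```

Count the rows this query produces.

7

Evaluate left to right. First `vehicles x LEFT JOIN xref y` on vid: 7 row(s).
Then LEFT JOIN `trips z` on rid: each of those 7 rows is kept; rows whose y.rid has no match in z get NULL for z's columns.
Result: 7 row(s).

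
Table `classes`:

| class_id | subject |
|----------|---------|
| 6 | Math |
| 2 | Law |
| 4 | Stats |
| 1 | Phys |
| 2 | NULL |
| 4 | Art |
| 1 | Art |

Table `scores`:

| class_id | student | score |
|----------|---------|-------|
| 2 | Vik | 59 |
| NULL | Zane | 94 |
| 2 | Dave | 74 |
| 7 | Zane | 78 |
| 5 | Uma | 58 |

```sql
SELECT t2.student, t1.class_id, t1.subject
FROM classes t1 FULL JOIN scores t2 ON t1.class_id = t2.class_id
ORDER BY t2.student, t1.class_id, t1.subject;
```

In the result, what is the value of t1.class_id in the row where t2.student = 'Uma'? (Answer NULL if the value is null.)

FULL OUTER JOIN keeps every row from both sides; unmatched rows get NULL for the other side's columns.
Matching on t1.class_id = t2.class_id. A NULL in a compared column never satisfies the condition.
- class_id=6: no t2 row matches, row kept with t2 columns NULL.
- class_id=2: 2 matching t2 row(s), so 2 row(s) emitted.
- class_id=4: no t2 row matches, row kept with t2 columns NULL.
- class_id=1: no t2 row matches, row kept with t2 columns NULL.
- class_id=2: 2 matching t2 row(s), so 2 row(s) emitted.
- class_id=4: no t2 row matches, row kept with t2 columns NULL.
- class_id=1: no t2 row matches, row kept with t2 columns NULL.
- plus 3 unmatched t2 row(s), each kept with NULL t1 columns.

NULL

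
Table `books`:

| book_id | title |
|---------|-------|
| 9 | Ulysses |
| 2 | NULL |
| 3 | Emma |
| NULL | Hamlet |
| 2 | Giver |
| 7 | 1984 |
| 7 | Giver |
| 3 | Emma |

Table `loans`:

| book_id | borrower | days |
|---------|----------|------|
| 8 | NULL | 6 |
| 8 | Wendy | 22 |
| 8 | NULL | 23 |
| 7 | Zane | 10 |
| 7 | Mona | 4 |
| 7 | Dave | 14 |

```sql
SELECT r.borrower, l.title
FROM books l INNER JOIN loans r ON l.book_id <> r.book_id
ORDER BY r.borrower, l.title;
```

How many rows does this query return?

INNER JOIN keeps only pairs where the ON condition holds.
Matching on l.book_id <> r.book_id. A NULL in a compared column never satisfies the condition.
- book_id=9: 6 matching r row(s), so 6 row(s) emitted.
- book_id=2: 6 matching r row(s), so 6 row(s) emitted.
- book_id=3: 6 matching r row(s), so 6 row(s) emitted.
- book_id=NULL: no matching r row, dropped.
- book_id=2: 6 matching r row(s), so 6 row(s) emitted.
- book_id=7: 3 matching r row(s), so 3 row(s) emitted.
- book_id=7: 3 matching r row(s), so 3 row(s) emitted.
- book_id=3: 6 matching r row(s), so 6 row(s) emitted.
Total: 36 rows.

36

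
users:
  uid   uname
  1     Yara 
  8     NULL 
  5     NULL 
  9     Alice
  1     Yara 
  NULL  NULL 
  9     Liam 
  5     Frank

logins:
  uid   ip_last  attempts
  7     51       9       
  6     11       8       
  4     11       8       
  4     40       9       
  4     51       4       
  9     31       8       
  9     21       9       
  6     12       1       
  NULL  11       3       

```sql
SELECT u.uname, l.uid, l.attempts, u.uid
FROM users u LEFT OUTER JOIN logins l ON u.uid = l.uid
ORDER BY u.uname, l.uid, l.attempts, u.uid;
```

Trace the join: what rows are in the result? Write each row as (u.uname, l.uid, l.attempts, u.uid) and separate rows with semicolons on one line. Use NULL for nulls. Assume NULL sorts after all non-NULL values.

LEFT JOIN keeps every row from `users`; unmatched rows get NULL for `logins`'s columns.
Matching on u.uid = l.uid. A NULL in a compared column never satisfies the condition.
- u[0] uid=1 → no match; kept with NULLs on the l side.
- u[1] uid=8 → no match; kept with NULLs on the l side.
- u[2] uid=5 → no match; kept with NULLs on the l side.
- u[3] uid=9 → 2 match(es) in l → 2 row(s).
- u[4] uid=1 → no match; kept with NULLs on the l side.
- u[5] uid=NULL → no match; kept with NULLs on the l side.
- u[6] uid=9 → 2 match(es) in l → 2 row(s).
- u[7] uid=5 → no match; kept with NULLs on the l side.
After projecting and ordering:
u.uname | l.uid | l.attempts | u.uid
Alice | 9 | 8 | 9
Alice | 9 | 9 | 9
Frank | NULL | NULL | 5
Liam | 9 | 8 | 9
Liam | 9 | 9 | 9
Yara | NULL | NULL | 1
Yara | NULL | NULL | 1
NULL | NULL | NULL | 5
NULL | NULL | NULL | 8
NULL | NULL | NULL | NULL

(Alice, 9, 8, 9); (Alice, 9, 9, 9); (Frank, NULL, NULL, 5); (Liam, 9, 8, 9); (Liam, 9, 9, 9); (Yara, NULL, NULL, 1); (Yara, NULL, NULL, 1); (NULL, NULL, NULL, 5); (NULL, NULL, NULL, 8); (NULL, NULL, NULL, NULL)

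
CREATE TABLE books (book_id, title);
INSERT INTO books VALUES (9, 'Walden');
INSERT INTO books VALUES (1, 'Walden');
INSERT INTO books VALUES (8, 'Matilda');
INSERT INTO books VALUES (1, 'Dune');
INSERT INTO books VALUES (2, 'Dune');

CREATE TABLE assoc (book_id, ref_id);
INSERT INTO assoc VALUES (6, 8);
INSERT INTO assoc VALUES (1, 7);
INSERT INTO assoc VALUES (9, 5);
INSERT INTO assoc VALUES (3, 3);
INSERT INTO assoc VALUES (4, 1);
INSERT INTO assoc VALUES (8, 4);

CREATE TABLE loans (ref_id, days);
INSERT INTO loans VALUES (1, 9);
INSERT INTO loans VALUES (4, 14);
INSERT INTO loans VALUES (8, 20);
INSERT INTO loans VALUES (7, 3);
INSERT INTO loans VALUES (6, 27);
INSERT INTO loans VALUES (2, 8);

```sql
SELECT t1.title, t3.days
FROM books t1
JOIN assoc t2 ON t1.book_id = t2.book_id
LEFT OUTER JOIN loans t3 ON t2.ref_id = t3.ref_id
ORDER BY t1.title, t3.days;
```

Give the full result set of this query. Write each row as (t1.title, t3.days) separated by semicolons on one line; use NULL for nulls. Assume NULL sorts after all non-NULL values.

(Dune, 3); (Matilda, 14); (Walden, 3); (Walden, NULL)

Step 1 — t1 INNER JOIN t2 on book_id → 4 row(s).
Then LEFT JOIN `loans t3` on ref_id: each of those 4 rows is kept; rows whose t2.ref_id has no match in t3 get NULL for t3's columns.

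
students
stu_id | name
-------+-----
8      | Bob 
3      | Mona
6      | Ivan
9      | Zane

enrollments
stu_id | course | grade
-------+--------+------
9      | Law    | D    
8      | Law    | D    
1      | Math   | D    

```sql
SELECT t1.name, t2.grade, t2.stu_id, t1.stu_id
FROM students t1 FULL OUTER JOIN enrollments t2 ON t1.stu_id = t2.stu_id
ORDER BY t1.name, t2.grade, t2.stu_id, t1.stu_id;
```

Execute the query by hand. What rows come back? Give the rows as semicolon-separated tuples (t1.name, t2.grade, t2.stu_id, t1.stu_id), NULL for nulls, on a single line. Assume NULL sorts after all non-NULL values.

(Bob, D, 8, 8); (Ivan, NULL, NULL, 6); (Mona, NULL, NULL, 3); (Zane, D, 9, 9); (NULL, D, 1, NULL)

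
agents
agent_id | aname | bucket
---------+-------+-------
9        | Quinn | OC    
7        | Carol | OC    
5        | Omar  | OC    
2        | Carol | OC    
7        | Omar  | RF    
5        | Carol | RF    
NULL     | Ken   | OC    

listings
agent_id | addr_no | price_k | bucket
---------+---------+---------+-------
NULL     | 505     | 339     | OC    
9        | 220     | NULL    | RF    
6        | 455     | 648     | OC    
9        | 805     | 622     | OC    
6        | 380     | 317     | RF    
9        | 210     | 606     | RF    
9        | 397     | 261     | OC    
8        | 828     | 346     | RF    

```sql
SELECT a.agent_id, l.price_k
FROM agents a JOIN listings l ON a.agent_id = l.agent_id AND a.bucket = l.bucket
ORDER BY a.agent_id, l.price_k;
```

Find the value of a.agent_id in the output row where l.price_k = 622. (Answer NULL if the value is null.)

9

INNER JOIN keeps only pairs where the ON condition holds.
Matching on a.agent_id = l.agent_id AND a.bucket = l.bucket. A NULL in a compared column never satisfies the condition.
- a (agent_id=9, bucket=OC) pairs with 2 row(s) of l.
- a (agent_id=7, bucket=OC) has no partner → excluded.
- a (agent_id=5, bucket=OC) has no partner → excluded.
- a (agent_id=2, bucket=OC) has no partner → excluded.
- a (agent_id=7, bucket=RF) has no partner → excluded.
- a (agent_id=5, bucket=RF) has no partner → excluded.
- a (agent_id=NULL, bucket=OC) has no partner → excluded.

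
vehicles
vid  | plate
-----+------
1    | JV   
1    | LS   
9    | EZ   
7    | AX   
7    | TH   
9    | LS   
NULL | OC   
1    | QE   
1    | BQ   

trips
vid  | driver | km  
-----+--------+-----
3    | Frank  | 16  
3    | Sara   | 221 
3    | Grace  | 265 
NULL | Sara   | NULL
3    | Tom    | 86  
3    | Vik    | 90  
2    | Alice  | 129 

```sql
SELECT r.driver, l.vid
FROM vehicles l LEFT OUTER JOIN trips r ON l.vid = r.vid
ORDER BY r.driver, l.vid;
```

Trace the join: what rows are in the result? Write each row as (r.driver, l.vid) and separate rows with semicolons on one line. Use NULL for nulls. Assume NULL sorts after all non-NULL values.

LEFT JOIN keeps every row from `vehicles`; unmatched rows get NULL for `trips`'s columns.
Matching on l.vid = r.vid. A NULL in a compared column never satisfies the condition.
- l[0] vid=1 → no match; kept with NULLs on the r side.
- l[1] vid=1 → no match; kept with NULLs on the r side.
- l[2] vid=9 → no match; kept with NULLs on the r side.
- l[3] vid=7 → no match; kept with NULLs on the r side.
- l[4] vid=7 → no match; kept with NULLs on the r side.
- l[5] vid=9 → no match; kept with NULLs on the r side.
- l[6] vid=NULL → no match; kept with NULLs on the r side.
- l[7] vid=1 → no match; kept with NULLs on the r side.
- l[8] vid=1 → no match; kept with NULLs on the r side.
After projecting and ordering:
r.driver | l.vid
NULL | 1
NULL | 1
NULL | 1
NULL | 1
NULL | 7
NULL | 7
NULL | 9
NULL | 9
NULL | NULL

(NULL, 1); (NULL, 1); (NULL, 1); (NULL, 1); (NULL, 7); (NULL, 7); (NULL, 9); (NULL, 9); (NULL, NULL)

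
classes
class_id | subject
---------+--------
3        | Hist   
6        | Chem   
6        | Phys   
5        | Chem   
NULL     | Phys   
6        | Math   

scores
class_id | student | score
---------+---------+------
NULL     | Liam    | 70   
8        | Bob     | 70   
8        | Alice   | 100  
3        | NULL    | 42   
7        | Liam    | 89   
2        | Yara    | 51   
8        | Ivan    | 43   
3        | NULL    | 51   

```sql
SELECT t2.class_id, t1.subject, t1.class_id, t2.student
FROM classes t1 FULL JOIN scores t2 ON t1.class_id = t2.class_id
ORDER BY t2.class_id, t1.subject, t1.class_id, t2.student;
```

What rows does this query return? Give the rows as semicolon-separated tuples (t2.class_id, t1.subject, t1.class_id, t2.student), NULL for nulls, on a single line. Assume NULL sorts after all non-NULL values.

FULL OUTER JOIN keeps every row from both sides; unmatched rows get NULL for the other side's columns.
Matching on t1.class_id = t2.class_id. A NULL in a compared column never satisfies the condition.
- t1 row (class_id=3): matches 2 t2 row(s) → 2 output row(s).
- t1 row (class_id=6): no match → kept, t2 columns NULL.
- t1 row (class_id=6): no match → kept, t2 columns NULL.
- t1 row (class_id=5): no match → kept, t2 columns NULL.
- t1 row (class_id=NULL): no match → kept, t2 columns NULL.
- t1 row (class_id=6): no match → kept, t2 columns NULL.
- 6 t2 row(s) had no t1 match → kept, t1 columns NULL.

(2, NULL, NULL, Yara); (3, Hist, 3, NULL); (3, Hist, 3, NULL); (7, NULL, NULL, Liam); (8, NULL, NULL, Alice); (8, NULL, NULL, Bob); (8, NULL, NULL, Ivan); (NULL, Chem, 5, NULL); (NULL, Chem, 6, NULL); (NULL, Math, 6, NULL); (NULL, Phys, 6, NULL); (NULL, Phys, NULL, NULL); (NULL, NULL, NULL, Liam)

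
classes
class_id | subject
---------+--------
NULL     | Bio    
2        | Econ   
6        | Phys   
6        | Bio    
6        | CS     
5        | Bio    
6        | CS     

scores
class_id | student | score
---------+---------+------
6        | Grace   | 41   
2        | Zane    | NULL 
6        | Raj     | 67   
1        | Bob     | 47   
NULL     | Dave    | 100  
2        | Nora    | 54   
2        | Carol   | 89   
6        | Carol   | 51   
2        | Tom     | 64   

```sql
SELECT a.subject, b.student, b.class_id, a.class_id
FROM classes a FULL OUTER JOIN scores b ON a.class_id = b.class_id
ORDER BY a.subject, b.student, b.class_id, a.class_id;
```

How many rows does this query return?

FULL OUTER JOIN keeps every row from both sides; unmatched rows get NULL for the other side's columns.
Matching on a.class_id = b.class_id. A NULL in a compared column never satisfies the condition.
- a row (class_id=NULL): no match → kept, b columns NULL.
- a row (class_id=2): matches 4 b row(s) → 4 output row(s).
- a row (class_id=6): matches 3 b row(s) → 3 output row(s).
- a row (class_id=6): matches 3 b row(s) → 3 output row(s).
- a row (class_id=6): matches 3 b row(s) → 3 output row(s).
- a row (class_id=5): no match → kept, b columns NULL.
- a row (class_id=6): matches 3 b row(s) → 3 output row(s).
- 2 row(s) from b found no a partner → padded with NULL.
Total: 16 matched + 4 padded = 20 rows.

20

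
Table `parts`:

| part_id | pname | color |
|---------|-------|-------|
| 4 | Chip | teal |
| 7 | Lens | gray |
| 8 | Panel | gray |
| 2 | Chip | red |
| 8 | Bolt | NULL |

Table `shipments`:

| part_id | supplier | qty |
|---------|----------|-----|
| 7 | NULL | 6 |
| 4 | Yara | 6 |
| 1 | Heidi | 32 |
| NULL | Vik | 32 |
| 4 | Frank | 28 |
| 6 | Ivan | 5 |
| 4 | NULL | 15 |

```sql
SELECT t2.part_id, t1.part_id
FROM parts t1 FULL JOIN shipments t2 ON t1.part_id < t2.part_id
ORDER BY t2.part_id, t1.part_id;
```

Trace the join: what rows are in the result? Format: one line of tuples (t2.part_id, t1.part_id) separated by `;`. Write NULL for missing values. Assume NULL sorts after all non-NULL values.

(1, NULL); (4, 2); (4, 2); (4, 2); (6, 2); (6, 4); (7, 2); (7, 4); (NULL, 7); (NULL, 8); (NULL, 8); (NULL, NULL)

FULL OUTER JOIN keeps every row from both sides; unmatched rows get NULL for the other side's columns.
Matching on t1.part_id < t2.part_id. A NULL in a compared column never satisfies the condition.
- t1 (part_id=4) pairs with 2 row(s) of t2.
- t1 (part_id=7) has no partner → padded with NULL.
- t1 (part_id=8) has no partner → padded with NULL.
- t1 (part_id=2) pairs with 5 row(s) of t2.
- t1 (part_id=8) has no partner → padded with NULL.
- 2 t2 row(s) had no t1 match → kept, t1 columns NULL.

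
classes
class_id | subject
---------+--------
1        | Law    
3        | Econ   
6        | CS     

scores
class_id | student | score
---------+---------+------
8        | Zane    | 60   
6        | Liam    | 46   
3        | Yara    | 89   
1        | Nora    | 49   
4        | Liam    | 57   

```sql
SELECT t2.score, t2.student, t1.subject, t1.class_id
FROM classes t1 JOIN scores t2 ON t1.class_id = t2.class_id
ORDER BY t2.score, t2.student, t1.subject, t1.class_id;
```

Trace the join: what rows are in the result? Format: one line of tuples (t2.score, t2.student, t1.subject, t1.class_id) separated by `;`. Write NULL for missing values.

INNER JOIN keeps only pairs where the ON condition holds.
Matching on t1.class_id = t2.class_id.
- t1 (class_id=1) pairs with 1 row(s) of t2.
- t1 (class_id=3) pairs with 1 row(s) of t2.
- t1 (class_id=6) pairs with 1 row(s) of t2.
After projecting and ordering:
t2.score | t2.student | t1.subject | t1.class_id
46 | Liam | CS | 6
49 | Nora | Law | 1
89 | Yara | Econ | 3

(46, Liam, CS, 6); (49, Nora, Law, 1); (89, Yara, Econ, 3)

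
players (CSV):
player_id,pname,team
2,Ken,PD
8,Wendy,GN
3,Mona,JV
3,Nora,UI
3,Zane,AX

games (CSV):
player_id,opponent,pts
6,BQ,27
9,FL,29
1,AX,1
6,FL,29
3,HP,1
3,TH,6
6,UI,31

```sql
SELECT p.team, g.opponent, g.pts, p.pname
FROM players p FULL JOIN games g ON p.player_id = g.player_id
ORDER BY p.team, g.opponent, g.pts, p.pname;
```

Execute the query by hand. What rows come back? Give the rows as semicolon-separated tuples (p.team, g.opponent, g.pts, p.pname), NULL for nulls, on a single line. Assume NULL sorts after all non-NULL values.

(AX, HP, 1, Zane); (AX, TH, 6, Zane); (GN, NULL, NULL, Wendy); (JV, HP, 1, Mona); (JV, TH, 6, Mona); (PD, NULL, NULL, Ken); (UI, HP, 1, Nora); (UI, TH, 6, Nora); (NULL, AX, 1, NULL); (NULL, BQ, 27, NULL); (NULL, FL, 29, NULL); (NULL, FL, 29, NULL); (NULL, UI, 31, NULL)

FULL OUTER JOIN keeps every row from both sides; unmatched rows get NULL for the other side's columns.
Matching on p.player_id = g.player_id.
Matched pairs: 6; unmatched p rows kept: 2; unmatched g rows kept: 5.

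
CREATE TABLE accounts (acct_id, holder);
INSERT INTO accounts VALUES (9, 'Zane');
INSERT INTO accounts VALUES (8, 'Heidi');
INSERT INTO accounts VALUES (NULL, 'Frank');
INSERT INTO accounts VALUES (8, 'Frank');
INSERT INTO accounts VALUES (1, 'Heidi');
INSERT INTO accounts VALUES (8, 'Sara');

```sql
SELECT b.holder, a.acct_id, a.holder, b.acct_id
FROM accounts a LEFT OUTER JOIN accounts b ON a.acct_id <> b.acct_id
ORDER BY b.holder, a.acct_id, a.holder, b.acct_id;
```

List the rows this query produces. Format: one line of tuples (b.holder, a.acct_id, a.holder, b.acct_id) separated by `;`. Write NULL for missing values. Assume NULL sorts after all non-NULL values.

LEFT JOIN keeps every row from `accounts a`; unmatched rows get NULL for `accounts b`'s columns.
Matching on a.acct_id <> b.acct_id. A NULL in a compared column never satisfies the condition.
Matched pairs: 14; unmatched a rows kept: 1.

(Frank, 1, Heidi, 8); (Frank, 9, Zane, 8); (Heidi, 1, Heidi, 8); (Heidi, 8, Frank, 1); (Heidi, 8, Heidi, 1); (Heidi, 8, Sara, 1); (Heidi, 9, Zane, 1); (Heidi, 9, Zane, 8); (Sara, 1, Heidi, 8); (Sara, 9, Zane, 8); (Zane, 1, Heidi, 9); (Zane, 8, Frank, 9); (Zane, 8, Heidi, 9); (Zane, 8, Sara, 9); (NULL, NULL, Frank, NULL)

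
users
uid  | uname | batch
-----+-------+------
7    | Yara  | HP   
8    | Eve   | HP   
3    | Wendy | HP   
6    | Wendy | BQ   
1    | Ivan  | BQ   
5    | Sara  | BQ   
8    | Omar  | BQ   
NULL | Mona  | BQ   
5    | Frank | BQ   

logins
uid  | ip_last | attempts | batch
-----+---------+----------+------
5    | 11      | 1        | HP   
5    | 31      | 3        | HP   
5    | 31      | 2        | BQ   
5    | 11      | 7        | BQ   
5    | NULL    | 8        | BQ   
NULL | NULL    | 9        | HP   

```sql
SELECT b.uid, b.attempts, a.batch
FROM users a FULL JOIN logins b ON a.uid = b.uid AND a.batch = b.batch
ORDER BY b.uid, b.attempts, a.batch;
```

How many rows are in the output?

16

FULL OUTER JOIN keeps every row from both sides; unmatched rows get NULL for the other side's columns.
Matching on a.uid = b.uid AND a.batch = b.batch. A NULL in a compared column never satisfies the condition.
- a[0] uid=7, batch=HP → no match; kept with NULLs on the b side.
- a[1] uid=8, batch=HP → no match; kept with NULLs on the b side.
- a[2] uid=3, batch=HP → no match; kept with NULLs on the b side.
- a[3] uid=6, batch=BQ → no match; kept with NULLs on the b side.
- a[4] uid=1, batch=BQ → no match; kept with NULLs on the b side.
- a[5] uid=5, batch=BQ → 3 match(es) in b → 3 row(s).
- a[6] uid=8, batch=BQ → no match; kept with NULLs on the b side.
- a[7] uid=NULL, batch=BQ → no match; kept with NULLs on the b side.
- a[8] uid=5, batch=BQ → 3 match(es) in b → 3 row(s).
- 3 row(s) from b found no a partner → padded with NULL.
Total: 6 matched + 10 padded = 16 rows.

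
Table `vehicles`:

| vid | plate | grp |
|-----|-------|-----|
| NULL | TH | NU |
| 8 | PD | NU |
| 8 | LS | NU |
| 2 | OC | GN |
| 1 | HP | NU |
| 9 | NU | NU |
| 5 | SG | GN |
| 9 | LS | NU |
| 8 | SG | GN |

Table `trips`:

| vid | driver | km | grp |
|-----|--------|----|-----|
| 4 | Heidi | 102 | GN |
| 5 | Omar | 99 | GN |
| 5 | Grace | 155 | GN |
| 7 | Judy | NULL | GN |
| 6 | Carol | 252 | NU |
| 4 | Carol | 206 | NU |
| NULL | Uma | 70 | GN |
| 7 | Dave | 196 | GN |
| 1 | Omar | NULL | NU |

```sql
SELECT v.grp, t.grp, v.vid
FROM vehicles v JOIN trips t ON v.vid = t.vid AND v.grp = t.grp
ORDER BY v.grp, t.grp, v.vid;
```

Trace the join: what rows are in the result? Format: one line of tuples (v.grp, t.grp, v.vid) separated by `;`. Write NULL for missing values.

(GN, GN, 5); (GN, GN, 5); (NU, NU, 1)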